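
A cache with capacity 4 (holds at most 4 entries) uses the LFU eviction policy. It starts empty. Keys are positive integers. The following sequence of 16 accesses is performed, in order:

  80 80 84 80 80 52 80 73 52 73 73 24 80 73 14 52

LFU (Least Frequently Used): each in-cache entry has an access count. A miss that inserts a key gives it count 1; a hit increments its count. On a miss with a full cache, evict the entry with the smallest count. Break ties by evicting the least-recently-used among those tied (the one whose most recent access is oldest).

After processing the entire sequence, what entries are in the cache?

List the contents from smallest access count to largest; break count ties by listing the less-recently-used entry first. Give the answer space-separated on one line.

LFU simulation (capacity=4):
  1. access 80: MISS. Cache: [80(c=1)]
  2. access 80: HIT, count now 2. Cache: [80(c=2)]
  3. access 84: MISS. Cache: [84(c=1) 80(c=2)]
  4. access 80: HIT, count now 3. Cache: [84(c=1) 80(c=3)]
  5. access 80: HIT, count now 4. Cache: [84(c=1) 80(c=4)]
  6. access 52: MISS. Cache: [84(c=1) 52(c=1) 80(c=4)]
  7. access 80: HIT, count now 5. Cache: [84(c=1) 52(c=1) 80(c=5)]
  8. access 73: MISS. Cache: [84(c=1) 52(c=1) 73(c=1) 80(c=5)]
  9. access 52: HIT, count now 2. Cache: [84(c=1) 73(c=1) 52(c=2) 80(c=5)]
  10. access 73: HIT, count now 2. Cache: [84(c=1) 52(c=2) 73(c=2) 80(c=5)]
  11. access 73: HIT, count now 3. Cache: [84(c=1) 52(c=2) 73(c=3) 80(c=5)]
  12. access 24: MISS, evict 84(c=1). Cache: [24(c=1) 52(c=2) 73(c=3) 80(c=5)]
  13. access 80: HIT, count now 6. Cache: [24(c=1) 52(c=2) 73(c=3) 80(c=6)]
  14. access 73: HIT, count now 4. Cache: [24(c=1) 52(c=2) 73(c=4) 80(c=6)]
  15. access 14: MISS, evict 24(c=1). Cache: [14(c=1) 52(c=2) 73(c=4) 80(c=6)]
  16. access 52: HIT, count now 3. Cache: [14(c=1) 52(c=3) 73(c=4) 80(c=6)]
Total: 10 hits, 6 misses, 2 evictions

Answer: 14 52 73 80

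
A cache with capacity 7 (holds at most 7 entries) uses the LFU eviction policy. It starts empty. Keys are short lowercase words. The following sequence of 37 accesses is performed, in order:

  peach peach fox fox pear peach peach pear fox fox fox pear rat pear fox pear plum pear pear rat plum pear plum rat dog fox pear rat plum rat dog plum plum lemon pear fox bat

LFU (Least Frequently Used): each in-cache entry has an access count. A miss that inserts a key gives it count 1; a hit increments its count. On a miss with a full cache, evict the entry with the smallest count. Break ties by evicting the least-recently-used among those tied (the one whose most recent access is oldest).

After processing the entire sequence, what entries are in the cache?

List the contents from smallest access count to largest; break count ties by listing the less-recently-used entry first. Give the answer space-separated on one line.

LFU simulation (capacity=7):
  1. access peach: MISS. Cache: [peach(c=1)]
  2. access peach: HIT, count now 2. Cache: [peach(c=2)]
  3. access fox: MISS. Cache: [fox(c=1) peach(c=2)]
  4. access fox: HIT, count now 2. Cache: [peach(c=2) fox(c=2)]
  5. access pear: MISS. Cache: [pear(c=1) peach(c=2) fox(c=2)]
  6. access peach: HIT, count now 3. Cache: [pear(c=1) fox(c=2) peach(c=3)]
  7. access peach: HIT, count now 4. Cache: [pear(c=1) fox(c=2) peach(c=4)]
  8. access pear: HIT, count now 2. Cache: [fox(c=2) pear(c=2) peach(c=4)]
  9. access fox: HIT, count now 3. Cache: [pear(c=2) fox(c=3) peach(c=4)]
  10. access fox: HIT, count now 4. Cache: [pear(c=2) peach(c=4) fox(c=4)]
  11. access fox: HIT, count now 5. Cache: [pear(c=2) peach(c=4) fox(c=5)]
  12. access pear: HIT, count now 3. Cache: [pear(c=3) peach(c=4) fox(c=5)]
  13. access rat: MISS. Cache: [rat(c=1) pear(c=3) peach(c=4) fox(c=5)]
  14. access pear: HIT, count now 4. Cache: [rat(c=1) peach(c=4) pear(c=4) fox(c=5)]
  15. access fox: HIT, count now 6. Cache: [rat(c=1) peach(c=4) pear(c=4) fox(c=6)]
  16. access pear: HIT, count now 5. Cache: [rat(c=1) peach(c=4) pear(c=5) fox(c=6)]
  17. access plum: MISS. Cache: [rat(c=1) plum(c=1) peach(c=4) pear(c=5) fox(c=6)]
  18. access pear: HIT, count now 6. Cache: [rat(c=1) plum(c=1) peach(c=4) fox(c=6) pear(c=6)]
  19. access pear: HIT, count now 7. Cache: [rat(c=1) plum(c=1) peach(c=4) fox(c=6) pear(c=7)]
  20. access rat: HIT, count now 2. Cache: [plum(c=1) rat(c=2) peach(c=4) fox(c=6) pear(c=7)]
  21. access plum: HIT, count now 2. Cache: [rat(c=2) plum(c=2) peach(c=4) fox(c=6) pear(c=7)]
  22. access pear: HIT, count now 8. Cache: [rat(c=2) plum(c=2) peach(c=4) fox(c=6) pear(c=8)]
  23. access plum: HIT, count now 3. Cache: [rat(c=2) plum(c=3) peach(c=4) fox(c=6) pear(c=8)]
  24. access rat: HIT, count now 3. Cache: [plum(c=3) rat(c=3) peach(c=4) fox(c=6) pear(c=8)]
  25. access dog: MISS. Cache: [dog(c=1) plum(c=3) rat(c=3) peach(c=4) fox(c=6) pear(c=8)]
  26. access fox: HIT, count now 7. Cache: [dog(c=1) plum(c=3) rat(c=3) peach(c=4) fox(c=7) pear(c=8)]
  27. access pear: HIT, count now 9. Cache: [dog(c=1) plum(c=3) rat(c=3) peach(c=4) fox(c=7) pear(c=9)]
  28. access rat: HIT, count now 4. Cache: [dog(c=1) plum(c=3) peach(c=4) rat(c=4) fox(c=7) pear(c=9)]
  29. access plum: HIT, count now 4. Cache: [dog(c=1) peach(c=4) rat(c=4) plum(c=4) fox(c=7) pear(c=9)]
  30. access rat: HIT, count now 5. Cache: [dog(c=1) peach(c=4) plum(c=4) rat(c=5) fox(c=7) pear(c=9)]
  31. access dog: HIT, count now 2. Cache: [dog(c=2) peach(c=4) plum(c=4) rat(c=5) fox(c=7) pear(c=9)]
  32. access plum: HIT, count now 5. Cache: [dog(c=2) peach(c=4) rat(c=5) plum(c=5) fox(c=7) pear(c=9)]
  33. access plum: HIT, count now 6. Cache: [dog(c=2) peach(c=4) rat(c=5) plum(c=6) fox(c=7) pear(c=9)]
  34. access lemon: MISS. Cache: [lemon(c=1) dog(c=2) peach(c=4) rat(c=5) plum(c=6) fox(c=7) pear(c=9)]
  35. access pear: HIT, count now 10. Cache: [lemon(c=1) dog(c=2) peach(c=4) rat(c=5) plum(c=6) fox(c=7) pear(c=10)]
  36. access fox: HIT, count now 8. Cache: [lemon(c=1) dog(c=2) peach(c=4) rat(c=5) plum(c=6) fox(c=8) pear(c=10)]
  37. access bat: MISS, evict lemon(c=1). Cache: [bat(c=1) dog(c=2) peach(c=4) rat(c=5) plum(c=6) fox(c=8) pear(c=10)]
Total: 29 hits, 8 misses, 1 evictions

Answer: bat dog peach rat plum fox pear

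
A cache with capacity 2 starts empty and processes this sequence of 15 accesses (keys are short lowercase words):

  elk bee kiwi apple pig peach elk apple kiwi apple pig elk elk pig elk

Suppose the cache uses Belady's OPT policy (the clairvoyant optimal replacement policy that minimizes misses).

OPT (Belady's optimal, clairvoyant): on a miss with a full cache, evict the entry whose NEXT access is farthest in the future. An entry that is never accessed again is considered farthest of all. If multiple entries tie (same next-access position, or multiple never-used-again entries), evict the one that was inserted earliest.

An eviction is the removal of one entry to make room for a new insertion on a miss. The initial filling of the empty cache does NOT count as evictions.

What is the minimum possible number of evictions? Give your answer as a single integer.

Answer: 8

Derivation:
OPT (Belady) simulation (capacity=2):
  1. access elk: MISS. Cache: [elk]
  2. access bee: MISS. Cache: [elk bee]
  3. access kiwi: MISS, evict bee (next use: never). Cache: [elk kiwi]
  4. access apple: MISS, evict kiwi (next use: step 9). Cache: [elk apple]
  5. access pig: MISS, evict apple (next use: step 8). Cache: [elk pig]
  6. access peach: MISS, evict pig (next use: step 11). Cache: [elk peach]
  7. access elk: HIT. Next use of elk: step 12. Cache: [elk peach]
  8. access apple: MISS, evict peach (next use: never). Cache: [elk apple]
  9. access kiwi: MISS, evict elk (next use: step 12). Cache: [apple kiwi]
  10. access apple: HIT. Next use of apple: never. Cache: [apple kiwi]
  11. access pig: MISS, evict apple (next use: never). Cache: [kiwi pig]
  12. access elk: MISS, evict kiwi (next use: never). Cache: [pig elk]
  13. access elk: HIT. Next use of elk: step 15. Cache: [pig elk]
  14. access pig: HIT. Next use of pig: never. Cache: [pig elk]
  15. access elk: HIT. Next use of elk: never. Cache: [pig elk]
Total: 5 hits, 10 misses, 8 evictions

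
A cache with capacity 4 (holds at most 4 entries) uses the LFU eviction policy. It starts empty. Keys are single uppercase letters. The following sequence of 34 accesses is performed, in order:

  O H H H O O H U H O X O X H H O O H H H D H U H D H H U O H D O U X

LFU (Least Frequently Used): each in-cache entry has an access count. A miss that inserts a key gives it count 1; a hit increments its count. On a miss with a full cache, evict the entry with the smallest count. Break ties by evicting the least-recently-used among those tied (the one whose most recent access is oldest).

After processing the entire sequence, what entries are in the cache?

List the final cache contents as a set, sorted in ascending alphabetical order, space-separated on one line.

LFU simulation (capacity=4):
  1. access O: MISS. Cache: [O(c=1)]
  2. access H: MISS. Cache: [O(c=1) H(c=1)]
  3. access H: HIT, count now 2. Cache: [O(c=1) H(c=2)]
  4. access H: HIT, count now 3. Cache: [O(c=1) H(c=3)]
  5. access O: HIT, count now 2. Cache: [O(c=2) H(c=3)]
  6. access O: HIT, count now 3. Cache: [H(c=3) O(c=3)]
  7. access H: HIT, count now 4. Cache: [O(c=3) H(c=4)]
  8. access U: MISS. Cache: [U(c=1) O(c=3) H(c=4)]
  9. access H: HIT, count now 5. Cache: [U(c=1) O(c=3) H(c=5)]
  10. access O: HIT, count now 4. Cache: [U(c=1) O(c=4) H(c=5)]
  11. access X: MISS. Cache: [U(c=1) X(c=1) O(c=4) H(c=5)]
  12. access O: HIT, count now 5. Cache: [U(c=1) X(c=1) H(c=5) O(c=5)]
  13. access X: HIT, count now 2. Cache: [U(c=1) X(c=2) H(c=5) O(c=5)]
  14. access H: HIT, count now 6. Cache: [U(c=1) X(c=2) O(c=5) H(c=6)]
  15. access H: HIT, count now 7. Cache: [U(c=1) X(c=2) O(c=5) H(c=7)]
  16. access O: HIT, count now 6. Cache: [U(c=1) X(c=2) O(c=6) H(c=7)]
  17. access O: HIT, count now 7. Cache: [U(c=1) X(c=2) H(c=7) O(c=7)]
  18. access H: HIT, count now 8. Cache: [U(c=1) X(c=2) O(c=7) H(c=8)]
  19. access H: HIT, count now 9. Cache: [U(c=1) X(c=2) O(c=7) H(c=9)]
  20. access H: HIT, count now 10. Cache: [U(c=1) X(c=2) O(c=7) H(c=10)]
  21. access D: MISS, evict U(c=1). Cache: [D(c=1) X(c=2) O(c=7) H(c=10)]
  22. access H: HIT, count now 11. Cache: [D(c=1) X(c=2) O(c=7) H(c=11)]
  23. access U: MISS, evict D(c=1). Cache: [U(c=1) X(c=2) O(c=7) H(c=11)]
  24. access H: HIT, count now 12. Cache: [U(c=1) X(c=2) O(c=7) H(c=12)]
  25. access D: MISS, evict U(c=1). Cache: [D(c=1) X(c=2) O(c=7) H(c=12)]
  26. access H: HIT, count now 13. Cache: [D(c=1) X(c=2) O(c=7) H(c=13)]
  27. access H: HIT, count now 14. Cache: [D(c=1) X(c=2) O(c=7) H(c=14)]
  28. access U: MISS, evict D(c=1). Cache: [U(c=1) X(c=2) O(c=7) H(c=14)]
  29. access O: HIT, count now 8. Cache: [U(c=1) X(c=2) O(c=8) H(c=14)]
  30. access H: HIT, count now 15. Cache: [U(c=1) X(c=2) O(c=8) H(c=15)]
  31. access D: MISS, evict U(c=1). Cache: [D(c=1) X(c=2) O(c=8) H(c=15)]
  32. access O: HIT, count now 9. Cache: [D(c=1) X(c=2) O(c=9) H(c=15)]
  33. access U: MISS, evict D(c=1). Cache: [U(c=1) X(c=2) O(c=9) H(c=15)]
  34. access X: HIT, count now 3. Cache: [U(c=1) X(c=3) O(c=9) H(c=15)]
Total: 24 hits, 10 misses, 6 evictions

Answer: H O U X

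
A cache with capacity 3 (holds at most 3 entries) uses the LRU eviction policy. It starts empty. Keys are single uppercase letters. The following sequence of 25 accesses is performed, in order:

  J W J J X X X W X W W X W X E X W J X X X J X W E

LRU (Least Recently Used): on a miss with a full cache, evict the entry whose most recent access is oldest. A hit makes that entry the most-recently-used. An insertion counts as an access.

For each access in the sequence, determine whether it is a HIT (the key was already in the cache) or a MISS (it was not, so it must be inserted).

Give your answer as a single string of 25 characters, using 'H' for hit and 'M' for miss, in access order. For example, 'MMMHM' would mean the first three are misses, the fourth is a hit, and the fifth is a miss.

Answer: MMHHMHHHHHHHHHMHHMHHHHHHM

Derivation:
LRU simulation (capacity=3):
  1. access J: MISS. Cache (LRU->MRU): [J]
  2. access W: MISS. Cache (LRU->MRU): [J W]
  3. access J: HIT. Cache (LRU->MRU): [W J]
  4. access J: HIT. Cache (LRU->MRU): [W J]
  5. access X: MISS. Cache (LRU->MRU): [W J X]
  6. access X: HIT. Cache (LRU->MRU): [W J X]
  7. access X: HIT. Cache (LRU->MRU): [W J X]
  8. access W: HIT. Cache (LRU->MRU): [J X W]
  9. access X: HIT. Cache (LRU->MRU): [J W X]
  10. access W: HIT. Cache (LRU->MRU): [J X W]
  11. access W: HIT. Cache (LRU->MRU): [J X W]
  12. access X: HIT. Cache (LRU->MRU): [J W X]
  13. access W: HIT. Cache (LRU->MRU): [J X W]
  14. access X: HIT. Cache (LRU->MRU): [J W X]
  15. access E: MISS, evict J. Cache (LRU->MRU): [W X E]
  16. access X: HIT. Cache (LRU->MRU): [W E X]
  17. access W: HIT. Cache (LRU->MRU): [E X W]
  18. access J: MISS, evict E. Cache (LRU->MRU): [X W J]
  19. access X: HIT. Cache (LRU->MRU): [W J X]
  20. access X: HIT. Cache (LRU->MRU): [W J X]
  21. access X: HIT. Cache (LRU->MRU): [W J X]
  22. access J: HIT. Cache (LRU->MRU): [W X J]
  23. access X: HIT. Cache (LRU->MRU): [W J X]
  24. access W: HIT. Cache (LRU->MRU): [J X W]
  25. access E: MISS, evict J. Cache (LRU->MRU): [X W E]
Total: 19 hits, 6 misses, 3 evictions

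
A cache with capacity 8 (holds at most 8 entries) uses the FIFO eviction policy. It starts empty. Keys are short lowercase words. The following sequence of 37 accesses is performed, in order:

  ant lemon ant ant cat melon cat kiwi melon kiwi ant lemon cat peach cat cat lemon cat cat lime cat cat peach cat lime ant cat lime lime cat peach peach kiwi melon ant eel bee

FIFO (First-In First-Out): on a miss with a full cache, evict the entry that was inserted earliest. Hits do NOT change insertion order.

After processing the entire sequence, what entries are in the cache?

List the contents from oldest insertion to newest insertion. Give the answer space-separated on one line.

Answer: lemon cat melon kiwi peach lime eel bee

Derivation:
FIFO simulation (capacity=8):
  1. access ant: MISS. Cache (old->new): [ant]
  2. access lemon: MISS. Cache (old->new): [ant lemon]
  3. access ant: HIT. Cache (old->new): [ant lemon]
  4. access ant: HIT. Cache (old->new): [ant lemon]
  5. access cat: MISS. Cache (old->new): [ant lemon cat]
  6. access melon: MISS. Cache (old->new): [ant lemon cat melon]
  7. access cat: HIT. Cache (old->new): [ant lemon cat melon]
  8. access kiwi: MISS. Cache (old->new): [ant lemon cat melon kiwi]
  9. access melon: HIT. Cache (old->new): [ant lemon cat melon kiwi]
  10. access kiwi: HIT. Cache (old->new): [ant lemon cat melon kiwi]
  11. access ant: HIT. Cache (old->new): [ant lemon cat melon kiwi]
  12. access lemon: HIT. Cache (old->new): [ant lemon cat melon kiwi]
  13. access cat: HIT. Cache (old->new): [ant lemon cat melon kiwi]
  14. access peach: MISS. Cache (old->new): [ant lemon cat melon kiwi peach]
  15. access cat: HIT. Cache (old->new): [ant lemon cat melon kiwi peach]
  16. access cat: HIT. Cache (old->new): [ant lemon cat melon kiwi peach]
  17. access lemon: HIT. Cache (old->new): [ant lemon cat melon kiwi peach]
  18. access cat: HIT. Cache (old->new): [ant lemon cat melon kiwi peach]
  19. access cat: HIT. Cache (old->new): [ant lemon cat melon kiwi peach]
  20. access lime: MISS. Cache (old->new): [ant lemon cat melon kiwi peach lime]
  21. access cat: HIT. Cache (old->new): [ant lemon cat melon kiwi peach lime]
  22. access cat: HIT. Cache (old->new): [ant lemon cat melon kiwi peach lime]
  23. access peach: HIT. Cache (old->new): [ant lemon cat melon kiwi peach lime]
  24. access cat: HIT. Cache (old->new): [ant lemon cat melon kiwi peach lime]
  25. access lime: HIT. Cache (old->new): [ant lemon cat melon kiwi peach lime]
  26. access ant: HIT. Cache (old->new): [ant lemon cat melon kiwi peach lime]
  27. access cat: HIT. Cache (old->new): [ant lemon cat melon kiwi peach lime]
  28. access lime: HIT. Cache (old->new): [ant lemon cat melon kiwi peach lime]
  29. access lime: HIT. Cache (old->new): [ant lemon cat melon kiwi peach lime]
  30. access cat: HIT. Cache (old->new): [ant lemon cat melon kiwi peach lime]
  31. access peach: HIT. Cache (old->new): [ant lemon cat melon kiwi peach lime]
  32. access peach: HIT. Cache (old->new): [ant lemon cat melon kiwi peach lime]
  33. access kiwi: HIT. Cache (old->new): [ant lemon cat melon kiwi peach lime]
  34. access melon: HIT. Cache (old->new): [ant lemon cat melon kiwi peach lime]
  35. access ant: HIT. Cache (old->new): [ant lemon cat melon kiwi peach lime]
  36. access eel: MISS. Cache (old->new): [ant lemon cat melon kiwi peach lime eel]
  37. access bee: MISS, evict ant. Cache (old->new): [lemon cat melon kiwi peach lime eel bee]
Total: 28 hits, 9 misses, 1 evictions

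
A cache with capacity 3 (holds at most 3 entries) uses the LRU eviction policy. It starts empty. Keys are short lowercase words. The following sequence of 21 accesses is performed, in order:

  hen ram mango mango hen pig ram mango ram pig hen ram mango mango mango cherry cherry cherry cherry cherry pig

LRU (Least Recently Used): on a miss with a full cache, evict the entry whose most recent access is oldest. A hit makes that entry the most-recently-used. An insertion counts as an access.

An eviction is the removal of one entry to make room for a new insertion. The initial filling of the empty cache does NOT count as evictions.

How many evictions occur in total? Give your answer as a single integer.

LRU simulation (capacity=3):
  1. access hen: MISS. Cache (LRU->MRU): [hen]
  2. access ram: MISS. Cache (LRU->MRU): [hen ram]
  3. access mango: MISS. Cache (LRU->MRU): [hen ram mango]
  4. access mango: HIT. Cache (LRU->MRU): [hen ram mango]
  5. access hen: HIT. Cache (LRU->MRU): [ram mango hen]
  6. access pig: MISS, evict ram. Cache (LRU->MRU): [mango hen pig]
  7. access ram: MISS, evict mango. Cache (LRU->MRU): [hen pig ram]
  8. access mango: MISS, evict hen. Cache (LRU->MRU): [pig ram mango]
  9. access ram: HIT. Cache (LRU->MRU): [pig mango ram]
  10. access pig: HIT. Cache (LRU->MRU): [mango ram pig]
  11. access hen: MISS, evict mango. Cache (LRU->MRU): [ram pig hen]
  12. access ram: HIT. Cache (LRU->MRU): [pig hen ram]
  13. access mango: MISS, evict pig. Cache (LRU->MRU): [hen ram mango]
  14. access mango: HIT. Cache (LRU->MRU): [hen ram mango]
  15. access mango: HIT. Cache (LRU->MRU): [hen ram mango]
  16. access cherry: MISS, evict hen. Cache (LRU->MRU): [ram mango cherry]
  17. access cherry: HIT. Cache (LRU->MRU): [ram mango cherry]
  18. access cherry: HIT. Cache (LRU->MRU): [ram mango cherry]
  19. access cherry: HIT. Cache (LRU->MRU): [ram mango cherry]
  20. access cherry: HIT. Cache (LRU->MRU): [ram mango cherry]
  21. access pig: MISS, evict ram. Cache (LRU->MRU): [mango cherry pig]
Total: 11 hits, 10 misses, 7 evictions

Answer: 7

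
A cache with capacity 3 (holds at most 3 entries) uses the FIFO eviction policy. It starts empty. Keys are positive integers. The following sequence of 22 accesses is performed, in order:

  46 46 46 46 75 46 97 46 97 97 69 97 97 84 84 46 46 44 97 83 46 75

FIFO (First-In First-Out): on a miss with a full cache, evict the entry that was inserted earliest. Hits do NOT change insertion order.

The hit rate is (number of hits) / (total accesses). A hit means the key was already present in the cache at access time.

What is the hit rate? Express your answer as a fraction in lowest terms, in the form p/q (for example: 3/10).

Answer: 1/2

Derivation:
FIFO simulation (capacity=3):
  1. access 46: MISS. Cache (old->new): [46]
  2. access 46: HIT. Cache (old->new): [46]
  3. access 46: HIT. Cache (old->new): [46]
  4. access 46: HIT. Cache (old->new): [46]
  5. access 75: MISS. Cache (old->new): [46 75]
  6. access 46: HIT. Cache (old->new): [46 75]
  7. access 97: MISS. Cache (old->new): [46 75 97]
  8. access 46: HIT. Cache (old->new): [46 75 97]
  9. access 97: HIT. Cache (old->new): [46 75 97]
  10. access 97: HIT. Cache (old->new): [46 75 97]
  11. access 69: MISS, evict 46. Cache (old->new): [75 97 69]
  12. access 97: HIT. Cache (old->new): [75 97 69]
  13. access 97: HIT. Cache (old->new): [75 97 69]
  14. access 84: MISS, evict 75. Cache (old->new): [97 69 84]
  15. access 84: HIT. Cache (old->new): [97 69 84]
  16. access 46: MISS, evict 97. Cache (old->new): [69 84 46]
  17. access 46: HIT. Cache (old->new): [69 84 46]
  18. access 44: MISS, evict 69. Cache (old->new): [84 46 44]
  19. access 97: MISS, evict 84. Cache (old->new): [46 44 97]
  20. access 83: MISS, evict 46. Cache (old->new): [44 97 83]
  21. access 46: MISS, evict 44. Cache (old->new): [97 83 46]
  22. access 75: MISS, evict 97. Cache (old->new): [83 46 75]
Total: 11 hits, 11 misses, 8 evictions

Hit rate = 11/22 = 1/2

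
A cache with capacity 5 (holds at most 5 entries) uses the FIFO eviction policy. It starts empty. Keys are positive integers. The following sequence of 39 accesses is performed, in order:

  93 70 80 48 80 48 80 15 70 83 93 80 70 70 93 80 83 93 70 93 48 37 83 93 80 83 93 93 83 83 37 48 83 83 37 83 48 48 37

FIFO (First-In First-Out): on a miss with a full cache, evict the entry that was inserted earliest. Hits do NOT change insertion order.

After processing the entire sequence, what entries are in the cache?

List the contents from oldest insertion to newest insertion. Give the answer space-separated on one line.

Answer: 80 48 37 83 93

Derivation:
FIFO simulation (capacity=5):
  1. access 93: MISS. Cache (old->new): [93]
  2. access 70: MISS. Cache (old->new): [93 70]
  3. access 80: MISS. Cache (old->new): [93 70 80]
  4. access 48: MISS. Cache (old->new): [93 70 80 48]
  5. access 80: HIT. Cache (old->new): [93 70 80 48]
  6. access 48: HIT. Cache (old->new): [93 70 80 48]
  7. access 80: HIT. Cache (old->new): [93 70 80 48]
  8. access 15: MISS. Cache (old->new): [93 70 80 48 15]
  9. access 70: HIT. Cache (old->new): [93 70 80 48 15]
  10. access 83: MISS, evict 93. Cache (old->new): [70 80 48 15 83]
  11. access 93: MISS, evict 70. Cache (old->new): [80 48 15 83 93]
  12. access 80: HIT. Cache (old->new): [80 48 15 83 93]
  13. access 70: MISS, evict 80. Cache (old->new): [48 15 83 93 70]
  14. access 70: HIT. Cache (old->new): [48 15 83 93 70]
  15. access 93: HIT. Cache (old->new): [48 15 83 93 70]
  16. access 80: MISS, evict 48. Cache (old->new): [15 83 93 70 80]
  17. access 83: HIT. Cache (old->new): [15 83 93 70 80]
  18. access 93: HIT. Cache (old->new): [15 83 93 70 80]
  19. access 70: HIT. Cache (old->new): [15 83 93 70 80]
  20. access 93: HIT. Cache (old->new): [15 83 93 70 80]
  21. access 48: MISS, evict 15. Cache (old->new): [83 93 70 80 48]
  22. access 37: MISS, evict 83. Cache (old->new): [93 70 80 48 37]
  23. access 83: MISS, evict 93. Cache (old->new): [70 80 48 37 83]
  24. access 93: MISS, evict 70. Cache (old->new): [80 48 37 83 93]
  25. access 80: HIT. Cache (old->new): [80 48 37 83 93]
  26. access 83: HIT. Cache (old->new): [80 48 37 83 93]
  27. access 93: HIT. Cache (old->new): [80 48 37 83 93]
  28. access 93: HIT. Cache (old->new): [80 48 37 83 93]
  29. access 83: HIT. Cache (old->new): [80 48 37 83 93]
  30. access 83: HIT. Cache (old->new): [80 48 37 83 93]
  31. access 37: HIT. Cache (old->new): [80 48 37 83 93]
  32. access 48: HIT. Cache (old->new): [80 48 37 83 93]
  33. access 83: HIT. Cache (old->new): [80 48 37 83 93]
  34. access 83: HIT. Cache (old->new): [80 48 37 83 93]
  35. access 37: HIT. Cache (old->new): [80 48 37 83 93]
  36. access 83: HIT. Cache (old->new): [80 48 37 83 93]
  37. access 48: HIT. Cache (old->new): [80 48 37 83 93]
  38. access 48: HIT. Cache (old->new): [80 48 37 83 93]
  39. access 37: HIT. Cache (old->new): [80 48 37 83 93]
Total: 26 hits, 13 misses, 8 evictions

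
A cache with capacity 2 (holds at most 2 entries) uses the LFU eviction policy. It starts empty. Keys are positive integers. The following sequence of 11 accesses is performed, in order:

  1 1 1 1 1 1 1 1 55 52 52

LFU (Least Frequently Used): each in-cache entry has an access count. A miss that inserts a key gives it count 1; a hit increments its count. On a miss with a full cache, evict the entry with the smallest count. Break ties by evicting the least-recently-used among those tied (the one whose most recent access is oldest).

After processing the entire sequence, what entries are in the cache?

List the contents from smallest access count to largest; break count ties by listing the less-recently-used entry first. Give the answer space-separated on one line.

LFU simulation (capacity=2):
  1. access 1: MISS. Cache: [1(c=1)]
  2. access 1: HIT, count now 2. Cache: [1(c=2)]
  3. access 1: HIT, count now 3. Cache: [1(c=3)]
  4. access 1: HIT, count now 4. Cache: [1(c=4)]
  5. access 1: HIT, count now 5. Cache: [1(c=5)]
  6. access 1: HIT, count now 6. Cache: [1(c=6)]
  7. access 1: HIT, count now 7. Cache: [1(c=7)]
  8. access 1: HIT, count now 8. Cache: [1(c=8)]
  9. access 55: MISS. Cache: [55(c=1) 1(c=8)]
  10. access 52: MISS, evict 55(c=1). Cache: [52(c=1) 1(c=8)]
  11. access 52: HIT, count now 2. Cache: [52(c=2) 1(c=8)]
Total: 8 hits, 3 misses, 1 evictions

Answer: 52 1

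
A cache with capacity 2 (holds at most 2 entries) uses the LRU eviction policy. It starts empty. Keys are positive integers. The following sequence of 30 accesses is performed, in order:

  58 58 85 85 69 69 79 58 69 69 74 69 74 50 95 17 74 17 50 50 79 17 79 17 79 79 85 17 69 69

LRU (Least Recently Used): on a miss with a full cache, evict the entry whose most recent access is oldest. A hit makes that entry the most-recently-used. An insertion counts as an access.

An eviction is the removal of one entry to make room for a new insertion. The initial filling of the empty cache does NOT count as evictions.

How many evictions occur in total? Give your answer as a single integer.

LRU simulation (capacity=2):
  1. access 58: MISS. Cache (LRU->MRU): [58]
  2. access 58: HIT. Cache (LRU->MRU): [58]
  3. access 85: MISS. Cache (LRU->MRU): [58 85]
  4. access 85: HIT. Cache (LRU->MRU): [58 85]
  5. access 69: MISS, evict 58. Cache (LRU->MRU): [85 69]
  6. access 69: HIT. Cache (LRU->MRU): [85 69]
  7. access 79: MISS, evict 85. Cache (LRU->MRU): [69 79]
  8. access 58: MISS, evict 69. Cache (LRU->MRU): [79 58]
  9. access 69: MISS, evict 79. Cache (LRU->MRU): [58 69]
  10. access 69: HIT. Cache (LRU->MRU): [58 69]
  11. access 74: MISS, evict 58. Cache (LRU->MRU): [69 74]
  12. access 69: HIT. Cache (LRU->MRU): [74 69]
  13. access 74: HIT. Cache (LRU->MRU): [69 74]
  14. access 50: MISS, evict 69. Cache (LRU->MRU): [74 50]
  15. access 95: MISS, evict 74. Cache (LRU->MRU): [50 95]
  16. access 17: MISS, evict 50. Cache (LRU->MRU): [95 17]
  17. access 74: MISS, evict 95. Cache (LRU->MRU): [17 74]
  18. access 17: HIT. Cache (LRU->MRU): [74 17]
  19. access 50: MISS, evict 74. Cache (LRU->MRU): [17 50]
  20. access 50: HIT. Cache (LRU->MRU): [17 50]
  21. access 79: MISS, evict 17. Cache (LRU->MRU): [50 79]
  22. access 17: MISS, evict 50. Cache (LRU->MRU): [79 17]
  23. access 79: HIT. Cache (LRU->MRU): [17 79]
  24. access 17: HIT. Cache (LRU->MRU): [79 17]
  25. access 79: HIT. Cache (LRU->MRU): [17 79]
  26. access 79: HIT. Cache (LRU->MRU): [17 79]
  27. access 85: MISS, evict 17. Cache (LRU->MRU): [79 85]
  28. access 17: MISS, evict 79. Cache (LRU->MRU): [85 17]
  29. access 69: MISS, evict 85. Cache (LRU->MRU): [17 69]
  30. access 69: HIT. Cache (LRU->MRU): [17 69]
Total: 13 hits, 17 misses, 15 evictions

Answer: 15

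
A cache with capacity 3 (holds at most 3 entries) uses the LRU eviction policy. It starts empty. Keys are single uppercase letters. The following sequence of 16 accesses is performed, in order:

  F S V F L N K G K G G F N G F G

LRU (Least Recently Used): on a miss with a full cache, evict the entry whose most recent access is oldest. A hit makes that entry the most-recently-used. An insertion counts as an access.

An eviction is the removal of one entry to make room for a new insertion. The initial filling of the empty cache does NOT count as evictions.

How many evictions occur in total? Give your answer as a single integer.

LRU simulation (capacity=3):
  1. access F: MISS. Cache (LRU->MRU): [F]
  2. access S: MISS. Cache (LRU->MRU): [F S]
  3. access V: MISS. Cache (LRU->MRU): [F S V]
  4. access F: HIT. Cache (LRU->MRU): [S V F]
  5. access L: MISS, evict S. Cache (LRU->MRU): [V F L]
  6. access N: MISS, evict V. Cache (LRU->MRU): [F L N]
  7. access K: MISS, evict F. Cache (LRU->MRU): [L N K]
  8. access G: MISS, evict L. Cache (LRU->MRU): [N K G]
  9. access K: HIT. Cache (LRU->MRU): [N G K]
  10. access G: HIT. Cache (LRU->MRU): [N K G]
  11. access G: HIT. Cache (LRU->MRU): [N K G]
  12. access F: MISS, evict N. Cache (LRU->MRU): [K G F]
  13. access N: MISS, evict K. Cache (LRU->MRU): [G F N]
  14. access G: HIT. Cache (LRU->MRU): [F N G]
  15. access F: HIT. Cache (LRU->MRU): [N G F]
  16. access G: HIT. Cache (LRU->MRU): [N F G]
Total: 7 hits, 9 misses, 6 evictions

Answer: 6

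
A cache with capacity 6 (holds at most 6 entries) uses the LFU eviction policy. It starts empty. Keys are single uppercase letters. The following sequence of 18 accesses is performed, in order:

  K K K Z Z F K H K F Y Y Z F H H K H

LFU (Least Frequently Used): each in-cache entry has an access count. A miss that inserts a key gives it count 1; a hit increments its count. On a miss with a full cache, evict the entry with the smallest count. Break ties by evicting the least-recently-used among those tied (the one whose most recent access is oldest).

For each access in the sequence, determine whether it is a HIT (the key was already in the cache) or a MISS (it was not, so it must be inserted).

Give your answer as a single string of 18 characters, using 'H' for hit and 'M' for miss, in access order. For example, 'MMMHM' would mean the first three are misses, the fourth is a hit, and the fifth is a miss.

Answer: MHHMHMHMHHMHHHHHHH

Derivation:
LFU simulation (capacity=6):
  1. access K: MISS. Cache: [K(c=1)]
  2. access K: HIT, count now 2. Cache: [K(c=2)]
  3. access K: HIT, count now 3. Cache: [K(c=3)]
  4. access Z: MISS. Cache: [Z(c=1) K(c=3)]
  5. access Z: HIT, count now 2. Cache: [Z(c=2) K(c=3)]
  6. access F: MISS. Cache: [F(c=1) Z(c=2) K(c=3)]
  7. access K: HIT, count now 4. Cache: [F(c=1) Z(c=2) K(c=4)]
  8. access H: MISS. Cache: [F(c=1) H(c=1) Z(c=2) K(c=4)]
  9. access K: HIT, count now 5. Cache: [F(c=1) H(c=1) Z(c=2) K(c=5)]
  10. access F: HIT, count now 2. Cache: [H(c=1) Z(c=2) F(c=2) K(c=5)]
  11. access Y: MISS. Cache: [H(c=1) Y(c=1) Z(c=2) F(c=2) K(c=5)]
  12. access Y: HIT, count now 2. Cache: [H(c=1) Z(c=2) F(c=2) Y(c=2) K(c=5)]
  13. access Z: HIT, count now 3. Cache: [H(c=1) F(c=2) Y(c=2) Z(c=3) K(c=5)]
  14. access F: HIT, count now 3. Cache: [H(c=1) Y(c=2) Z(c=3) F(c=3) K(c=5)]
  15. access H: HIT, count now 2. Cache: [Y(c=2) H(c=2) Z(c=3) F(c=3) K(c=5)]
  16. access H: HIT, count now 3. Cache: [Y(c=2) Z(c=3) F(c=3) H(c=3) K(c=5)]
  17. access K: HIT, count now 6. Cache: [Y(c=2) Z(c=3) F(c=3) H(c=3) K(c=6)]
  18. access H: HIT, count now 4. Cache: [Y(c=2) Z(c=3) F(c=3) H(c=4) K(c=6)]
Total: 13 hits, 5 misses, 0 evictions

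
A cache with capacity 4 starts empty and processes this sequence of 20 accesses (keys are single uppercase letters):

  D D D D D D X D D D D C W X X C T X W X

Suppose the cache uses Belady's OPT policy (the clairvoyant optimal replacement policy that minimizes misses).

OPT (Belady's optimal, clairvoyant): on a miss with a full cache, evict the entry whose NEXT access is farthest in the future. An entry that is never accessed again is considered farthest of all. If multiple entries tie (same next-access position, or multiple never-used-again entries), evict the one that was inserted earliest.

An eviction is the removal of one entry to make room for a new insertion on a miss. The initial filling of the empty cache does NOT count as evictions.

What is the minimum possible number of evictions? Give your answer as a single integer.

Answer: 1

Derivation:
OPT (Belady) simulation (capacity=4):
  1. access D: MISS. Cache: [D]
  2. access D: HIT. Next use of D: step 3. Cache: [D]
  3. access D: HIT. Next use of D: step 4. Cache: [D]
  4. access D: HIT. Next use of D: step 5. Cache: [D]
  5. access D: HIT. Next use of D: step 6. Cache: [D]
  6. access D: HIT. Next use of D: step 8. Cache: [D]
  7. access X: MISS. Cache: [D X]
  8. access D: HIT. Next use of D: step 9. Cache: [D X]
  9. access D: HIT. Next use of D: step 10. Cache: [D X]
  10. access D: HIT. Next use of D: step 11. Cache: [D X]
  11. access D: HIT. Next use of D: never. Cache: [D X]
  12. access C: MISS. Cache: [D X C]
  13. access W: MISS. Cache: [D X C W]
  14. access X: HIT. Next use of X: step 15. Cache: [D X C W]
  15. access X: HIT. Next use of X: step 18. Cache: [D X C W]
  16. access C: HIT. Next use of C: never. Cache: [D X C W]
  17. access T: MISS, evict D (next use: never). Cache: [X C W T]
  18. access X: HIT. Next use of X: step 20. Cache: [X C W T]
  19. access W: HIT. Next use of W: never. Cache: [X C W T]
  20. access X: HIT. Next use of X: never. Cache: [X C W T]
Total: 15 hits, 5 misses, 1 evictions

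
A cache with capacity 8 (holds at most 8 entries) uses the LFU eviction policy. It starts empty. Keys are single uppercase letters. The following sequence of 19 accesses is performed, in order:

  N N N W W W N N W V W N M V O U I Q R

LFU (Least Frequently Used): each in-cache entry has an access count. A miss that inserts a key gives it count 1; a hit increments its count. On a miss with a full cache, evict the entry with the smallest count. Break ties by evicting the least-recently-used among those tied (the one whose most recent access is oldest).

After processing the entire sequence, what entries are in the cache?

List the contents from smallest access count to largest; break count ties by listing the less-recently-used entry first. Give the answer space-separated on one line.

Answer: O U I Q R V W N

Derivation:
LFU simulation (capacity=8):
  1. access N: MISS. Cache: [N(c=1)]
  2. access N: HIT, count now 2. Cache: [N(c=2)]
  3. access N: HIT, count now 3. Cache: [N(c=3)]
  4. access W: MISS. Cache: [W(c=1) N(c=3)]
  5. access W: HIT, count now 2. Cache: [W(c=2) N(c=3)]
  6. access W: HIT, count now 3. Cache: [N(c=3) W(c=3)]
  7. access N: HIT, count now 4. Cache: [W(c=3) N(c=4)]
  8. access N: HIT, count now 5. Cache: [W(c=3) N(c=5)]
  9. access W: HIT, count now 4. Cache: [W(c=4) N(c=5)]
  10. access V: MISS. Cache: [V(c=1) W(c=4) N(c=5)]
  11. access W: HIT, count now 5. Cache: [V(c=1) N(c=5) W(c=5)]
  12. access N: HIT, count now 6. Cache: [V(c=1) W(c=5) N(c=6)]
  13. access M: MISS. Cache: [V(c=1) M(c=1) W(c=5) N(c=6)]
  14. access V: HIT, count now 2. Cache: [M(c=1) V(c=2) W(c=5) N(c=6)]
  15. access O: MISS. Cache: [M(c=1) O(c=1) V(c=2) W(c=5) N(c=6)]
  16. access U: MISS. Cache: [M(c=1) O(c=1) U(c=1) V(c=2) W(c=5) N(c=6)]
  17. access I: MISS. Cache: [M(c=1) O(c=1) U(c=1) I(c=1) V(c=2) W(c=5) N(c=6)]
  18. access Q: MISS. Cache: [M(c=1) O(c=1) U(c=1) I(c=1) Q(c=1) V(c=2) W(c=5) N(c=6)]
  19. access R: MISS, evict M(c=1). Cache: [O(c=1) U(c=1) I(c=1) Q(c=1) R(c=1) V(c=2) W(c=5) N(c=6)]
Total: 10 hits, 9 misses, 1 evictions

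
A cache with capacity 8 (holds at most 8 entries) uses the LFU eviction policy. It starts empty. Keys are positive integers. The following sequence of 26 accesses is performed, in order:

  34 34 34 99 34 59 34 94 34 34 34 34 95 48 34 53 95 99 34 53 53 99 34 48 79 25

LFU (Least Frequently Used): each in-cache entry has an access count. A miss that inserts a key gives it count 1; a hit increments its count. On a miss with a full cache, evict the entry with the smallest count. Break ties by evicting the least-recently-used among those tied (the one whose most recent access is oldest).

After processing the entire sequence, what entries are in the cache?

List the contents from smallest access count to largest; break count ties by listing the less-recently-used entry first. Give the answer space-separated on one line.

LFU simulation (capacity=8):
  1. access 34: MISS. Cache: [34(c=1)]
  2. access 34: HIT, count now 2. Cache: [34(c=2)]
  3. access 34: HIT, count now 3. Cache: [34(c=3)]
  4. access 99: MISS. Cache: [99(c=1) 34(c=3)]
  5. access 34: HIT, count now 4. Cache: [99(c=1) 34(c=4)]
  6. access 59: MISS. Cache: [99(c=1) 59(c=1) 34(c=4)]
  7. access 34: HIT, count now 5. Cache: [99(c=1) 59(c=1) 34(c=5)]
  8. access 94: MISS. Cache: [99(c=1) 59(c=1) 94(c=1) 34(c=5)]
  9. access 34: HIT, count now 6. Cache: [99(c=1) 59(c=1) 94(c=1) 34(c=6)]
  10. access 34: HIT, count now 7. Cache: [99(c=1) 59(c=1) 94(c=1) 34(c=7)]
  11. access 34: HIT, count now 8. Cache: [99(c=1) 59(c=1) 94(c=1) 34(c=8)]
  12. access 34: HIT, count now 9. Cache: [99(c=1) 59(c=1) 94(c=1) 34(c=9)]
  13. access 95: MISS. Cache: [99(c=1) 59(c=1) 94(c=1) 95(c=1) 34(c=9)]
  14. access 48: MISS. Cache: [99(c=1) 59(c=1) 94(c=1) 95(c=1) 48(c=1) 34(c=9)]
  15. access 34: HIT, count now 10. Cache: [99(c=1) 59(c=1) 94(c=1) 95(c=1) 48(c=1) 34(c=10)]
  16. access 53: MISS. Cache: [99(c=1) 59(c=1) 94(c=1) 95(c=1) 48(c=1) 53(c=1) 34(c=10)]
  17. access 95: HIT, count now 2. Cache: [99(c=1) 59(c=1) 94(c=1) 48(c=1) 53(c=1) 95(c=2) 34(c=10)]
  18. access 99: HIT, count now 2. Cache: [59(c=1) 94(c=1) 48(c=1) 53(c=1) 95(c=2) 99(c=2) 34(c=10)]
  19. access 34: HIT, count now 11. Cache: [59(c=1) 94(c=1) 48(c=1) 53(c=1) 95(c=2) 99(c=2) 34(c=11)]
  20. access 53: HIT, count now 2. Cache: [59(c=1) 94(c=1) 48(c=1) 95(c=2) 99(c=2) 53(c=2) 34(c=11)]
  21. access 53: HIT, count now 3. Cache: [59(c=1) 94(c=1) 48(c=1) 95(c=2) 99(c=2) 53(c=3) 34(c=11)]
  22. access 99: HIT, count now 3. Cache: [59(c=1) 94(c=1) 48(c=1) 95(c=2) 53(c=3) 99(c=3) 34(c=11)]
  23. access 34: HIT, count now 12. Cache: [59(c=1) 94(c=1) 48(c=1) 95(c=2) 53(c=3) 99(c=3) 34(c=12)]
  24. access 48: HIT, count now 2. Cache: [59(c=1) 94(c=1) 95(c=2) 48(c=2) 53(c=3) 99(c=3) 34(c=12)]
  25. access 79: MISS. Cache: [59(c=1) 94(c=1) 79(c=1) 95(c=2) 48(c=2) 53(c=3) 99(c=3) 34(c=12)]
  26. access 25: MISS, evict 59(c=1). Cache: [94(c=1) 79(c=1) 25(c=1) 95(c=2) 48(c=2) 53(c=3) 99(c=3) 34(c=12)]
Total: 17 hits, 9 misses, 1 evictions

Answer: 94 79 25 95 48 53 99 34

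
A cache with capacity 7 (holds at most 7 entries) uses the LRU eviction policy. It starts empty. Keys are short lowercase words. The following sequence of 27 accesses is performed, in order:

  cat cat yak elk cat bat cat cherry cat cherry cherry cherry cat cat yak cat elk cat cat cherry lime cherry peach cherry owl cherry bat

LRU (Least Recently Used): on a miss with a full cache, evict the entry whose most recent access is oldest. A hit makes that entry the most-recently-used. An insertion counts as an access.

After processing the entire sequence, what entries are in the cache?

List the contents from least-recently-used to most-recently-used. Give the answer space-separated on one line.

LRU simulation (capacity=7):
  1. access cat: MISS. Cache (LRU->MRU): [cat]
  2. access cat: HIT. Cache (LRU->MRU): [cat]
  3. access yak: MISS. Cache (LRU->MRU): [cat yak]
  4. access elk: MISS. Cache (LRU->MRU): [cat yak elk]
  5. access cat: HIT. Cache (LRU->MRU): [yak elk cat]
  6. access bat: MISS. Cache (LRU->MRU): [yak elk cat bat]
  7. access cat: HIT. Cache (LRU->MRU): [yak elk bat cat]
  8. access cherry: MISS. Cache (LRU->MRU): [yak elk bat cat cherry]
  9. access cat: HIT. Cache (LRU->MRU): [yak elk bat cherry cat]
  10. access cherry: HIT. Cache (LRU->MRU): [yak elk bat cat cherry]
  11. access cherry: HIT. Cache (LRU->MRU): [yak elk bat cat cherry]
  12. access cherry: HIT. Cache (LRU->MRU): [yak elk bat cat cherry]
  13. access cat: HIT. Cache (LRU->MRU): [yak elk bat cherry cat]
  14. access cat: HIT. Cache (LRU->MRU): [yak elk bat cherry cat]
  15. access yak: HIT. Cache (LRU->MRU): [elk bat cherry cat yak]
  16. access cat: HIT. Cache (LRU->MRU): [elk bat cherry yak cat]
  17. access elk: HIT. Cache (LRU->MRU): [bat cherry yak cat elk]
  18. access cat: HIT. Cache (LRU->MRU): [bat cherry yak elk cat]
  19. access cat: HIT. Cache (LRU->MRU): [bat cherry yak elk cat]
  20. access cherry: HIT. Cache (LRU->MRU): [bat yak elk cat cherry]
  21. access lime: MISS. Cache (LRU->MRU): [bat yak elk cat cherry lime]
  22. access cherry: HIT. Cache (LRU->MRU): [bat yak elk cat lime cherry]
  23. access peach: MISS. Cache (LRU->MRU): [bat yak elk cat lime cherry peach]
  24. access cherry: HIT. Cache (LRU->MRU): [bat yak elk cat lime peach cherry]
  25. access owl: MISS, evict bat. Cache (LRU->MRU): [yak elk cat lime peach cherry owl]
  26. access cherry: HIT. Cache (LRU->MRU): [yak elk cat lime peach owl cherry]
  27. access bat: MISS, evict yak. Cache (LRU->MRU): [elk cat lime peach owl cherry bat]
Total: 18 hits, 9 misses, 2 evictions

Answer: elk cat lime peach owl cherry bat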